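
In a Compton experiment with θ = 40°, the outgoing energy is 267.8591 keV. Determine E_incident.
305.3000 keV

Convert final energy to wavelength (hc ≈ 1239.842 keV·pm):
λ' = hc/E' = 1239.842 / 267.8591 = 4.6287 pm

Calculate the Compton shift:
Δλ = λ_C(1 - cos(40°))
Δλ = 2.4263 × (1 - cos(40°))
Δλ = 0.5676 pm

Initial wavelength:
λ = λ' - Δλ = 4.6287 - 0.5676 = 4.0611 pm

Initial energy:
E = hc/λ = 1239.842 / 4.0611 = 305.3000 keV

(Intermediate values are shown rounded; full precision is carried through to the final answer.)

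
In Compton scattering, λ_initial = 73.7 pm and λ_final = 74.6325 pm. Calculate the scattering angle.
52.00°

First find the wavelength shift:
Δλ = λ' - λ = 74.6325 - 73.7 = 0.9325 pm

Using Δλ = λ_C(1 - cos θ), with λ_C = h/(m_e·c) ≈ 2.42631024 pm:
cos θ = 1 - Δλ/λ_C
cos θ = 1 - 0.9325/2.42631024
cos θ = 0.615672

θ = arccos(0.615672)
θ = 52.00°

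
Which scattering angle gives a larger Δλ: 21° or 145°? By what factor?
145° produces the larger shift by a factor of 27.389

Calculate both shifts using Δλ = λ_C(1 - cos θ):

For θ₁ = 21°:
Δλ₁ = 2.4263 × (1 - cos(21°))
Δλ₁ = 2.4263 × 0.0664
Δλ₁ = 0.1612 pm

For θ₂ = 145°:
Δλ₂ = 2.4263 × (1 - cos(145°))
Δλ₂ = 2.4263 × 1.8192
Δλ₂ = 4.4138 pm

The 145° angle produces the larger shift.
Ratio: 4.4138/0.1612 = 27.389

(Intermediate values are shown rounded; full precision is carried through to the final answer.)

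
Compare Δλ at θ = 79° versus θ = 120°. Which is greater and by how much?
120° produces the larger shift by a factor of 1.854

Calculate both shifts using Δλ = λ_C(1 - cos θ):

For θ₁ = 79°:
Δλ₁ = 2.4263 × (1 - cos(79°))
Δλ₁ = 2.4263 × 0.8092
Δλ₁ = 1.9633 pm

For θ₂ = 120°:
Δλ₂ = 2.4263 × (1 - cos(120°))
Δλ₂ = 2.4263 × 1.5000
Δλ₂ = 3.6395 pm

The 120° angle produces the larger shift.
Ratio: 3.6395/1.9633 = 1.854

(Intermediate values are shown rounded; full precision is carried through to the final answer.)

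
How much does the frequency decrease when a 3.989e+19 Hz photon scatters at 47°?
3.714e+18 Hz (decrease)

Convert frequency to wavelength (c = 299792458 m/s):
λ₀ = c/f₀ = 299792458/3.989e+19 = 7.5154790e-12 m = 7.5155 pm

Calculate Compton shift:
Δλ = λ_C(1 - cos(47°)) = 0.7716 pm

Final wavelength:
λ' = λ₀ + Δλ = 7.5155 + 0.7716 = 8.2870 pm

Final frequency:
f' = c/λ' = 299792458/8.2870497e-12 = 3.6176018e+19 Hz

Frequency shift (decrease):
Δf = f₀ - f' = 3.989e+19 - 3.6176018e+19 = 3.714e+18 Hz

(Intermediate values are shown rounded; full precision is carried through to the final answer.)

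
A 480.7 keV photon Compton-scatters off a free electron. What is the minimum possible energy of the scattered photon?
166.8279 keV (at θ = 180°)

The scattered photon has minimum energy when its wavelength is maximum, i.e., when the Compton shift Δλ = λ_C(1 − cos θ) is maximum. This occurs at θ = 180° (backscattering), giving Δλ_max = 2λ_C = 4.8526 pm.

Initial wavelength: λ₀ = hc/E₀ = 2.5792 pm
Maximum final wavelength: λ'_max = λ₀ + 2λ_C = 2.5792 + 4.8526 = 7.4319 pm
Minimum final energy: E'_min = hc/λ'_max = 166.8279 keV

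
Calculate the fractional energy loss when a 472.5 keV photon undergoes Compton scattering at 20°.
0.0528 (or 5.28%)

Calculate initial and final photon energies:

Initial: E₀ = 472.5 keV → λ₀ = 2.6240 pm
Compton shift: Δλ = 0.1463 pm
Final wavelength: λ' = 2.7703 pm
Final energy: E' = 447.5433 keV

Fractional energy loss:
(E₀ - E')/E₀ = (472.5000 - 447.5433)/472.5000
= 24.9567/472.5000
= 0.0528
= 5.28%

(Intermediate values are shown rounded; full precision is carried through to the final answer.)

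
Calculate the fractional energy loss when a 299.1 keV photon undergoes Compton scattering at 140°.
0.5083 (or 50.83%)

Calculate initial and final photon energies:

Initial: E₀ = 299.1 keV → λ₀ = 4.1452 pm
Compton shift: Δλ = 4.2850 pm
Final wavelength: λ' = 8.4302 pm
Final energy: E' = 147.0712 keV

Fractional energy loss:
(E₀ - E')/E₀ = (299.1000 - 147.0712)/299.1000
= 152.0288/299.1000
= 0.5083
= 50.83%

(Intermediate values are shown rounded; full precision is carried through to the final answer.)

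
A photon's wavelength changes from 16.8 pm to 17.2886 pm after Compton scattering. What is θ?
37.00°

First find the wavelength shift:
Δλ = λ' - λ = 17.2886 - 16.8 = 0.4886 pm

Using Δλ = λ_C(1 - cos θ), with λ_C = h/(m_e·c) ≈ 2.42631024 pm:
cos θ = 1 - Δλ/λ_C
cos θ = 1 - 0.4886/2.42631024
cos θ = 0.798624

θ = arccos(0.798624)
θ = 37.00°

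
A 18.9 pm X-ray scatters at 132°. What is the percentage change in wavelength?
21.4277%

Calculate the Compton shift:
Δλ = λ_C(1 - cos(132°))
Δλ = 2.4263 × (1 - cos(132°))
Δλ = 2.4263 × 1.6691
Δλ = 4.0498 pm

Percentage change:
(Δλ/λ₀) × 100 = (4.0498/18.9) × 100
= 21.4277%

(Intermediate values are shown rounded; full precision is carried through to the final answer.)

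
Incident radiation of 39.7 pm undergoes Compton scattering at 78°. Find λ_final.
41.6219 pm

Using the Compton scattering formula:
λ' = λ + Δλ = λ + λ_C(1 - cos θ)

Given:
- Initial wavelength λ = 39.7 pm
- Scattering angle θ = 78°
- Compton wavelength λ_C ≈ 2.4263 pm

Calculate the shift:
Δλ = 2.4263 × (1 - cos(78°))
Δλ = 2.4263 × 0.7921
Δλ = 1.9219 pm

Final wavelength:
λ' = 39.7 + 1.9219 = 41.6219 pm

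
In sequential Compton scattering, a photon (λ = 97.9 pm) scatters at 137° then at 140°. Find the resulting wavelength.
106.3858 pm

Apply Compton shift twice:

First scattering at θ₁ = 137°:
Δλ₁ = λ_C(1 - cos(137°))
Δλ₁ = 2.4263 × 1.7314
Δλ₁ = 4.2008 pm

After first scattering:
λ₁ = 97.9 + 4.2008 = 102.1008 pm

Second scattering at θ₂ = 140°:
Δλ₂ = λ_C(1 - cos(140°))
Δλ₂ = 2.4263 × 1.7660
Δλ₂ = 4.2850 pm

Final wavelength:
λ₂ = 102.1008 + 4.2850 = 106.3858 pm

Total shift: Δλ_total = 4.2008 + 4.2850 = 8.4858 pm

(Intermediate values are shown rounded; full precision is carried through to the final answer.)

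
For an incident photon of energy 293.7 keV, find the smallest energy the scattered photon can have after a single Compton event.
136.6356 keV (at θ = 180°)

The scattered photon has minimum energy when its wavelength is maximum, i.e., when the Compton shift Δλ = λ_C(1 − cos θ) is maximum. This occurs at θ = 180° (backscattering), giving Δλ_max = 2λ_C = 4.8526 pm.

Initial wavelength: λ₀ = hc/E₀ = 4.2215 pm
Maximum final wavelength: λ'_max = λ₀ + 2λ_C = 4.2215 + 4.8526 = 9.0741 pm
Minimum final energy: E'_min = hc/λ'_max = 136.6356 keV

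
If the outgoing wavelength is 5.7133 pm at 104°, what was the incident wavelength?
2.7000 pm

From λ' = λ + Δλ, we have λ = λ' - Δλ

First calculate the Compton shift:
Δλ = λ_C(1 - cos θ)
Δλ = 2.4263 × (1 - cos(104°))
Δλ = 2.4263 × 1.2419
Δλ = 3.0133 pm

Initial wavelength:
λ = λ' - Δλ
λ = 5.7133 - 3.0133
λ = 2.7000 pm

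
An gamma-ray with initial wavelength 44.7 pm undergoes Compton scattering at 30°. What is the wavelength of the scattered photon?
45.0251 pm

Using the Compton scattering formula:
λ' = λ + Δλ = λ + λ_C(1 - cos θ)

Given:
- Initial wavelength λ = 44.7 pm
- Scattering angle θ = 30°
- Compton wavelength λ_C ≈ 2.4263 pm

Calculate the shift:
Δλ = 2.4263 × (1 - cos(30°))
Δλ = 2.4263 × 0.1340
Δλ = 0.3251 pm

Final wavelength:
λ' = 44.7 + 0.3251 = 45.0251 pm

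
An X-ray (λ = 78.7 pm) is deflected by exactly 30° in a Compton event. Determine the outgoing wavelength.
79.0251 pm

Using the Compton formula: λ' = λ + λ_C(1 − cos θ)

For θ = 30°, cos θ = √3/2 (exact) ≈ 0.8660, so:
1 − cos 30° = 1 − (√3/2) ≈ 0.1340

Δλ = λ_C × 0.1340 = 2.4263 × 0.1340 = 0.3251 pm

λ' = 78.7 + 0.3251 = 79.0251 pm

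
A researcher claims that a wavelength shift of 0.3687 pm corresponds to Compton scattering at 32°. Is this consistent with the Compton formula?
Yes, consistent

Calculate the expected shift for θ = 32°:

Δλ_expected = λ_C(1 - cos(32°))
Δλ_expected = 2.4263 × (1 - cos(32°))
Δλ_expected = 2.4263 × 0.1520
Δλ_expected = 0.3687 pm

Given shift: 0.3687 pm
Expected shift: 0.3687 pm
Difference: 0.0000 pm

The values match. This is consistent with Compton scattering at the stated angle.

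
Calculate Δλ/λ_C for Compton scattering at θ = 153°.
1.8910 λ_C

The Compton shift formula is:
Δλ = λ_C(1 - cos θ)

Dividing both sides by λ_C:
Δλ/λ_C = 1 - cos θ

For θ = 153°:
Δλ/λ_C = 1 - cos(153°)
Δλ/λ_C = 1 - -0.8910
Δλ/λ_C = 1.8910

This means the shift is 1.8910 × λ_C = 4.5882 pm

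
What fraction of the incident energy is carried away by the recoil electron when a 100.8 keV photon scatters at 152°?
0.2708 (or 27.08%)

Calculate initial and final photon energies:

Initial: E₀ = 100.8 keV → λ₀ = 12.3000 pm
Compton shift: Δλ = 4.5686 pm
Final wavelength: λ' = 16.8686 pm
Final energy: E' = 73.4998 keV

Fractional energy loss:
(E₀ - E')/E₀ = (100.8000 - 73.4998)/100.8000
= 27.3002/100.8000
= 0.2708
= 27.08%

(Intermediate values are shown rounded; full precision is carried through to the final answer.)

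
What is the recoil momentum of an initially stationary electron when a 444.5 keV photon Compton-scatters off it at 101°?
2.8395e-22 kg·m/s

The electron is initially at rest, so by conservation of momentum:
p⃗_e = p⃗₀ − p⃗'  (incident photon momentum minus scattered photon momentum)

Photon momentum magnitudes (p = h/λ = E/c):
λ₀ = hc/E₀ = 2.7893 pm → p₀ = h/λ₀ = 2.3755e-22 kg·m/s
Δλ = λ_C(1 − cos 101°) = 2.8893 pm
λ' = 5.6786 pm → p' = h/λ' = 1.1669e-22 kg·m/s

The scattered photon makes angle θ = 101° with the incident direction, so by the law of cosines:
|p⃗_e|² = p₀² + p'² − 2p₀p'cos θ
|p⃗_e|² = (2.3755e-22)² + (1.1669e-22)² − 2·2.3755e-22·1.1669e-22·cos(101°)
|p⃗_e| = 2.8395e-22 kg·m/s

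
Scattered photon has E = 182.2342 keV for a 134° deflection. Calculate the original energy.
460.6002 keV

Convert final energy to wavelength (hc ≈ 1239.842 keV·pm):
λ' = hc/E' = 1239.842 / 182.2342 = 6.8036 pm

Calculate the Compton shift:
Δλ = λ_C(1 - cos(134°))
Δλ = 2.4263 × (1 - cos(134°))
Δλ = 4.1118 pm

Initial wavelength:
λ = λ' - Δλ = 6.8036 - 4.1118 = 2.6918 pm

Initial energy:
E = hc/λ = 1239.842 / 2.6918 = 460.6002 keV

(Intermediate values are shown rounded; full precision is carried through to the final answer.)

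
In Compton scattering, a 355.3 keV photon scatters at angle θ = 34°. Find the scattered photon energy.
317.5523 keV

First convert energy to wavelength:
λ = hc/E, with hc ≈ 1239.842 keV·pm (i.e. 1239.842 eV·nm)

For E = 355.3 keV = 355300 eV:
λ = 1239.842 keV·pm / 355.3 keV
λ = 3.4896 pm

Calculate the Compton shift:
Δλ = λ_C(1 - cos(34°)) = 2.4263 × 0.1710
Δλ = 0.4148 pm

Final wavelength:
λ' = 3.4896 + 0.4148 = 3.9044 pm

Final energy:
E' = hc/λ' = 1239.842 / 3.9044 = 317.5523 keV

(Intermediate values are shown rounded; full precision is carried through to the final answer.)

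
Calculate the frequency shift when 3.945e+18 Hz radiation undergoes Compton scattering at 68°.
7.723e+16 Hz (decrease)

Convert frequency to wavelength (c = 299792458 m/s):
λ₀ = c/f₀ = 299792458/3.945e+18 = 7.5993019e-11 m = 75.9930 pm

Calculate Compton shift:
Δλ = λ_C(1 - cos(68°)) = 1.5174 pm

Final wavelength:
λ' = λ₀ + Δλ = 75.9930 + 1.5174 = 77.5104 pm

Final frequency:
f' = c/λ' = 299792458/7.7510417e-11 = 3.8677699e+18 Hz

Frequency shift (decrease):
Δf = f₀ - f' = 3.945e+18 - 3.8677699e+18 = 7.723e+16 Hz

(Intermediate values are shown rounded; full precision is carried through to the final answer.)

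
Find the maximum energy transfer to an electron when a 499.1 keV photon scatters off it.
330.1100 keV

Maximum energy transfer occurs at θ = 180° (backscattering).

Initial photon: E₀ = 499.1 keV → λ₀ = 2.4842 pm

Maximum Compton shift (at 180°):
Δλ_max = 2λ_C = 2 × 2.4263 = 4.8526 pm

Final wavelength:
λ' = 2.4842 + 4.8526 = 7.3368 pm

Minimum photon energy (maximum energy to electron):
E'_min = hc/λ' = 168.9900 keV

Maximum electron kinetic energy:
K_max = E₀ - E'_min = 499.1000 - 168.9900 = 330.1100 keV

(Intermediate values are shown rounded; full precision is carried through to the final answer.)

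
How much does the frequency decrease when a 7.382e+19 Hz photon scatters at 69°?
2.046e+19 Hz (decrease)

Convert frequency to wavelength (c = 299792458 m/s):
λ₀ = c/f₀ = 299792458/7.382e+19 = 4.0611279e-12 m = 4.0611 pm

Calculate Compton shift:
Δλ = λ_C(1 - cos(69°)) = 1.5568 pm

Final wavelength:
λ' = λ₀ + Δλ = 4.0611 + 1.5568 = 5.6179 pm

Final frequency:
f' = c/λ' = 299792458/5.6179263e-12 = 5.3363544e+19 Hz

Frequency shift (decrease):
Δf = f₀ - f' = 7.382e+19 - 5.3363544e+19 = 2.046e+19 Hz

(Intermediate values are shown rounded; full precision is carried through to the final answer.)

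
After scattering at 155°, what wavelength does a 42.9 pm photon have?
47.5253 pm

Using the Compton scattering formula:
λ' = λ + Δλ = λ + λ_C(1 - cos θ)

Given:
- Initial wavelength λ = 42.9 pm
- Scattering angle θ = 155°
- Compton wavelength λ_C ≈ 2.4263 pm

Calculate the shift:
Δλ = 2.4263 × (1 - cos(155°))
Δλ = 2.4263 × 1.9063
Δλ = 4.6253 pm

Final wavelength:
λ' = 42.9 + 4.6253 = 47.5253 pm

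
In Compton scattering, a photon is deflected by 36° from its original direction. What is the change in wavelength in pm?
0.4634 pm

Using the Compton scattering formula:
Δλ = λ_C(1 - cos θ)

where λ_C = h/(m_e·c) ≈ 2.4263 pm is the Compton wavelength of an electron.

For θ = 36°:
cos(36°) = 0.8090
1 - cos(36°) = 0.1910

Δλ = 2.4263 × 0.1910
Δλ = 0.4634 pm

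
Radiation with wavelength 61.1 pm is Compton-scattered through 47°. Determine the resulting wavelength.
61.8716 pm

Using the Compton scattering formula:
λ' = λ + Δλ = λ + λ_C(1 - cos θ)

Given:
- Initial wavelength λ = 61.1 pm
- Scattering angle θ = 47°
- Compton wavelength λ_C ≈ 2.4263 pm

Calculate the shift:
Δλ = 2.4263 × (1 - cos(47°))
Δλ = 2.4263 × 0.3180
Δλ = 0.7716 pm

Final wavelength:
λ' = 61.1 + 0.7716 = 61.8716 pm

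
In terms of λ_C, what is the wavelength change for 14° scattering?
0.0297 λ_C

The Compton shift formula is:
Δλ = λ_C(1 - cos θ)

Dividing both sides by λ_C:
Δλ/λ_C = 1 - cos θ

For θ = 14°:
Δλ/λ_C = 1 - cos(14°)
Δλ/λ_C = 1 - 0.9703
Δλ/λ_C = 0.0297

This means the shift is 0.0297 × λ_C = 0.0721 pm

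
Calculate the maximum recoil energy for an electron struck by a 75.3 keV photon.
17.1406 keV

Maximum energy transfer occurs at θ = 180° (backscattering).

Initial photon: E₀ = 75.3 keV → λ₀ = 16.4654 pm

Maximum Compton shift (at 180°):
Δλ_max = 2λ_C = 2 × 2.4263 = 4.8526 pm

Final wavelength:
λ' = 16.4654 + 4.8526 = 21.3180 pm

Minimum photon energy (maximum energy to electron):
E'_min = hc/λ' = 58.1594 keV

Maximum electron kinetic energy:
K_max = E₀ - E'_min = 75.3000 - 58.1594 = 17.1406 keV

(Intermediate values are shown rounded; full precision is carried through to the final answer.)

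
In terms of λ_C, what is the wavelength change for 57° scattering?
0.4554 λ_C

The Compton shift formula is:
Δλ = λ_C(1 - cos θ)

Dividing both sides by λ_C:
Δλ/λ_C = 1 - cos θ

For θ = 57°:
Δλ/λ_C = 1 - cos(57°)
Δλ/λ_C = 1 - 0.5446
Δλ/λ_C = 0.4554

This means the shift is 0.4554 × λ_C = 1.1048 pm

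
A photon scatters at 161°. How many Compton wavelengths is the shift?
1.9455 λ_C

The Compton shift formula is:
Δλ = λ_C(1 - cos θ)

Dividing both sides by λ_C:
Δλ/λ_C = 1 - cos θ

For θ = 161°:
Δλ/λ_C = 1 - cos(161°)
Δλ/λ_C = 1 - -0.9455
Δλ/λ_C = 1.9455

This means the shift is 1.9455 × λ_C = 4.7204 pm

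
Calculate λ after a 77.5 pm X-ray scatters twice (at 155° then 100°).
84.9729 pm

Apply Compton shift twice:

First scattering at θ₁ = 155°:
Δλ₁ = λ_C(1 - cos(155°))
Δλ₁ = 2.4263 × 1.9063
Δλ₁ = 4.6253 pm

After first scattering:
λ₁ = 77.5 + 4.6253 = 82.1253 pm

Second scattering at θ₂ = 100°:
Δλ₂ = λ_C(1 - cos(100°))
Δλ₂ = 2.4263 × 1.1736
Δλ₂ = 2.8476 pm

Final wavelength:
λ₂ = 82.1253 + 2.8476 = 84.9729 pm

Total shift: Δλ_total = 4.6253 + 2.8476 = 7.4729 pm

(Intermediate values are shown rounded; full precision is carried through to the final answer.)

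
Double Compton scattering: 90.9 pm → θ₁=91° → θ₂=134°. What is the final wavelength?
97.4804 pm

Apply Compton shift twice:

First scattering at θ₁ = 91°:
Δλ₁ = λ_C(1 - cos(91°))
Δλ₁ = 2.4263 × 1.0175
Δλ₁ = 2.4687 pm

After first scattering:
λ₁ = 90.9 + 2.4687 = 93.3687 pm

Second scattering at θ₂ = 134°:
Δλ₂ = λ_C(1 - cos(134°))
Δλ₂ = 2.4263 × 1.6947
Δλ₂ = 4.1118 pm

Final wavelength:
λ₂ = 93.3687 + 4.1118 = 97.4804 pm

Total shift: Δλ_total = 2.4687 + 4.1118 = 6.5804 pm

(Intermediate values are shown rounded; full precision is carried through to the final answer.)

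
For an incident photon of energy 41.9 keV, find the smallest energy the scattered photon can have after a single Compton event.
35.9968 keV (at θ = 180°)

The scattered photon has minimum energy when its wavelength is maximum, i.e., when the Compton shift Δλ = λ_C(1 − cos θ) is maximum. This occurs at θ = 180° (backscattering), giving Δλ_max = 2λ_C = 4.8526 pm.

Initial wavelength: λ₀ = hc/E₀ = 29.5905 pm
Maximum final wavelength: λ'_max = λ₀ + 2λ_C = 29.5905 + 4.8526 = 34.4431 pm
Minimum final energy: E'_min = hc/λ'_max = 35.9968 keV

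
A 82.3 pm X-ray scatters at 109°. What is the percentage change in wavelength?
3.9079%

Calculate the Compton shift:
Δλ = λ_C(1 - cos(109°))
Δλ = 2.4263 × (1 - cos(109°))
Δλ = 2.4263 × 1.3256
Δλ = 3.2162 pm

Percentage change:
(Δλ/λ₀) × 100 = (3.2162/82.3) × 100
= 3.9079%

(Intermediate values are shown rounded; full precision is carried through to the final answer.)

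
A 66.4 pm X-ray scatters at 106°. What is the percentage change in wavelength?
4.6613%

Calculate the Compton shift:
Δλ = λ_C(1 - cos(106°))
Δλ = 2.4263 × (1 - cos(106°))
Δλ = 2.4263 × 1.2756
Δλ = 3.0951 pm

Percentage change:
(Δλ/λ₀) × 100 = (3.0951/66.4) × 100
= 4.6613%

(Intermediate values are shown rounded; full precision is carried through to the final answer.)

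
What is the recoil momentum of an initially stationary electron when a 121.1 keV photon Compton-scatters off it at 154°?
1.0665e-22 kg·m/s

The electron is initially at rest, so by conservation of momentum:
p⃗_e = p⃗₀ − p⃗'  (incident photon momentum minus scattered photon momentum)

Photon momentum magnitudes (p = h/λ = E/c):
λ₀ = hc/E₀ = 10.2382 pm → p₀ = h/λ₀ = 6.4719e-23 kg·m/s
Δλ = λ_C(1 − cos 154°) = 4.6071 pm
λ' = 14.8452 pm → p' = h/λ' = 4.4634e-23 kg·m/s

The scattered photon makes angle θ = 154° with the incident direction, so by the law of cosines:
|p⃗_e|² = p₀² + p'² − 2p₀p'cos θ
|p⃗_e|² = (6.4719e-23)² + (4.4634e-23)² − 2·6.4719e-23·4.4634e-23·cos(154°)
|p⃗_e| = 1.0665e-22 kg·m/s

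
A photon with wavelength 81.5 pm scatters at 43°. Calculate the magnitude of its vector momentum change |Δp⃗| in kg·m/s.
5.9361e-24 kg·m/s

Photon momentum magnitude is p = h/λ.

Initial momentum:
p₀ = h/λ = 6.6261e-34/8.1500e-11 = 8.1301e-24 kg·m/s

After scattering:
λ' = λ + Δλ = 81.5 + 0.6518 = 82.1518 pm
p' = h/λ' = 6.6261e-34/8.2152e-11 = 8.0656e-24 kg·m/s

Momentum is a vector; the scattered photon's direction makes angle θ = 43° with the incident direction. The magnitude of the vector change Δp⃗ = p⃗₀ − p⃗' is found from the law of cosines:
|Δp⃗|² = p₀² + p'² − 2p₀p'cos θ
|Δp⃗|² = (8.1301e-24)² + (8.0656e-24)² − 2·8.1301e-24·8.0656e-24·cos(43°)
|Δp⃗| = 5.9361e-24 kg·m/s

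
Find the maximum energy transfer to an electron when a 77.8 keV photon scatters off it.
18.1604 keV

Maximum energy transfer occurs at θ = 180° (backscattering).

Initial photon: E₀ = 77.8 keV → λ₀ = 15.9363 pm

Maximum Compton shift (at 180°):
Δλ_max = 2λ_C = 2 × 2.4263 = 4.8526 pm

Final wavelength:
λ' = 15.9363 + 4.8526 = 20.7889 pm

Minimum photon energy (maximum energy to electron):
E'_min = hc/λ' = 59.6396 keV

Maximum electron kinetic energy:
K_max = E₀ - E'_min = 77.8000 - 59.6396 = 18.1604 keV

(Intermediate values are shown rounded; full precision is carried through to the final answer.)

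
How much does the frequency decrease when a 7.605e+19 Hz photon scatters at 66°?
2.034e+19 Hz (decrease)

Convert frequency to wavelength (c = 299792458 m/s):
λ₀ = c/f₀ = 299792458/7.605e+19 = 3.9420442e-12 m = 3.9420 pm

Calculate Compton shift:
Δλ = λ_C(1 - cos(66°)) = 1.4394 pm

Final wavelength:
λ' = λ₀ + Δλ = 3.9420 + 1.4394 = 5.3815 pm

Final frequency:
f' = c/λ' = 299792458/5.3814851e-12 = 5.5708127e+19 Hz

Frequency shift (decrease):
Δf = f₀ - f' = 7.605e+19 - 5.5708127e+19 = 2.034e+19 Hz

(Intermediate values are shown rounded; full precision is carried through to the final answer.)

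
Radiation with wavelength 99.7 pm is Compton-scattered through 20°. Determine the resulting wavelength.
99.8463 pm

Using the Compton scattering formula:
λ' = λ + Δλ = λ + λ_C(1 - cos θ)

Given:
- Initial wavelength λ = 99.7 pm
- Scattering angle θ = 20°
- Compton wavelength λ_C ≈ 2.4263 pm

Calculate the shift:
Δλ = 2.4263 × (1 - cos(20°))
Δλ = 2.4263 × 0.0603
Δλ = 0.1463 pm

Final wavelength:
λ' = 99.7 + 0.1463 = 99.8463 pm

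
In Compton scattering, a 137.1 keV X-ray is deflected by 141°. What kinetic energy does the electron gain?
44.2644 keV

By energy conservation: K_e = E_initial - E_final

First find the scattered photon energy:
Initial wavelength: λ = hc/E = 9.0433 pm
Compton shift: Δλ = λ_C(1 - cos(141°)) = 4.3119 pm
Final wavelength: λ' = 9.0433 + 4.3119 = 13.3552 pm
Final photon energy: E' = hc/λ' = 92.8356 keV

Electron kinetic energy:
K_e = E - E' = 137.1000 - 92.8356 = 44.2644 keV

(Intermediate values are shown rounded; full precision is carried through to the final answer.)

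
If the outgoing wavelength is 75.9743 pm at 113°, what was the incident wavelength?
72.6000 pm

From λ' = λ + Δλ, we have λ = λ' - Δλ

First calculate the Compton shift:
Δλ = λ_C(1 - cos θ)
Δλ = 2.4263 × (1 - cos(113°))
Δλ = 2.4263 × 1.3907
Δλ = 3.3743 pm

Initial wavelength:
λ = λ' - Δλ
λ = 75.9743 - 3.3743
λ = 72.6000 pm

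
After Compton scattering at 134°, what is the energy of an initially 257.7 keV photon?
138.9498 keV

First convert energy to wavelength:
λ = hc/E, with hc ≈ 1239.842 keV·pm (i.e. 1239.842 eV·nm)

For E = 257.7 keV = 257700 eV:
λ = 1239.842 keV·pm / 257.7 keV
λ = 4.8112 pm

Calculate the Compton shift:
Δλ = λ_C(1 - cos(134°)) = 2.4263 × 1.6947
Δλ = 4.1118 pm

Final wavelength:
λ' = 4.8112 + 4.1118 = 8.9230 pm

Final energy:
E' = hc/λ' = 1239.842 / 8.9230 = 138.9498 keV

(Intermediate values are shown rounded; full precision is carried through to the final answer.)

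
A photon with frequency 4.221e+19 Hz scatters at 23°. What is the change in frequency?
1.116e+18 Hz (decrease)

Convert frequency to wavelength (c = 299792458 m/s):
λ₀ = c/f₀ = 299792458/4.221e+19 = 7.1024036e-12 m = 7.1024 pm

Calculate Compton shift:
Δλ = λ_C(1 - cos(23°)) = 0.1929 pm

Final wavelength:
λ' = λ₀ + Δλ = 7.1024 + 0.1929 = 7.2953 pm

Final frequency:
f' = c/λ' = 299792458/7.2952835e-12 = 4.1094010e+19 Hz

Frequency shift (decrease):
Δf = f₀ - f' = 4.221e+19 - 4.1094010e+19 = 1.116e+18 Hz

(Intermediate values are shown rounded; full precision is carried through to the final answer.)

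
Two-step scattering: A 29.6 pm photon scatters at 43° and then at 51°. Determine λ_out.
31.1512 pm

Apply Compton shift twice:

First scattering at θ₁ = 43°:
Δλ₁ = λ_C(1 - cos(43°))
Δλ₁ = 2.4263 × 0.2686
Δλ₁ = 0.6518 pm

After first scattering:
λ₁ = 29.6 + 0.6518 = 30.2518 pm

Second scattering at θ₂ = 51°:
Δλ₂ = λ_C(1 - cos(51°))
Δλ₂ = 2.4263 × 0.3707
Δλ₂ = 0.8994 pm

Final wavelength:
λ₂ = 30.2518 + 0.8994 = 31.1512 pm

Total shift: Δλ_total = 0.6518 + 0.8994 = 1.5512 pm

(Intermediate values are shown rounded; full precision is carried through to the final answer.)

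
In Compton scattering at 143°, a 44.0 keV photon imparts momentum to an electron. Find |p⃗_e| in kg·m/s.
4.1621e-23 kg·m/s

The electron is initially at rest, so by conservation of momentum:
p⃗_e = p⃗₀ − p⃗'  (incident photon momentum minus scattered photon momentum)

Photon momentum magnitudes (p = h/λ = E/c):
λ₀ = hc/E₀ = 28.1782 pm → p₀ = h/λ₀ = 2.3515e-23 kg·m/s
Δλ = λ_C(1 − cos 143°) = 4.3640 pm
λ' = 32.5423 pm → p' = h/λ' = 2.0361e-23 kg·m/s

The scattered photon makes angle θ = 143° with the incident direction, so by the law of cosines:
|p⃗_e|² = p₀² + p'² − 2p₀p'cos θ
|p⃗_e|² = (2.3515e-23)² + (2.0361e-23)² − 2·2.3515e-23·2.0361e-23·cos(143°)
|p⃗_e| = 4.1621e-23 kg·m/s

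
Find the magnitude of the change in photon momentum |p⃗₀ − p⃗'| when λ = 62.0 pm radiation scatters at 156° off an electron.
2.0180e-23 kg·m/s

Photon momentum magnitude is p = h/λ.

Initial momentum:
p₀ = h/λ = 6.6261e-34/6.2000e-11 = 1.0687e-23 kg·m/s

After scattering:
λ' = λ + Δλ = 62.0 + 4.6429 = 66.6429 pm
p' = h/λ' = 6.6261e-34/6.6643e-11 = 9.9427e-24 kg·m/s

Momentum is a vector; the scattered photon's direction makes angle θ = 156° with the incident direction. The magnitude of the vector change Δp⃗ = p⃗₀ − p⃗' is found from the law of cosines:
|Δp⃗|² = p₀² + p'² − 2p₀p'cos θ
|Δp⃗|² = (1.0687e-23)² + (9.9427e-24)² − 2·1.0687e-23·9.9427e-24·cos(156°)
|Δp⃗| = 2.0180e-23 kg·m/s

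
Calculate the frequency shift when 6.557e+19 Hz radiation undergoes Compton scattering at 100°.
2.517e+19 Hz (decrease)

Convert frequency to wavelength (c = 299792458 m/s):
λ₀ = c/f₀ = 299792458/6.557e+19 = 4.5720979e-12 m = 4.5721 pm

Calculate Compton shift:
Δλ = λ_C(1 - cos(100°)) = 2.8476 pm

Final wavelength:
λ' = λ₀ + Δλ = 4.5721 + 2.8476 = 7.4197 pm

Final frequency:
f' = c/λ' = 299792458/7.4197325e-12 = 4.0404753e+19 Hz

Frequency shift (decrease):
Δf = f₀ - f' = 6.557e+19 - 4.0404753e+19 = 2.517e+19 Hz

(Intermediate values are shown rounded; full precision is carried through to the final answer.)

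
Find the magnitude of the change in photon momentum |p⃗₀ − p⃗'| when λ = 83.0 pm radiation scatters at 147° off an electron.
1.4919e-23 kg·m/s

Photon momentum magnitude is p = h/λ.

Initial momentum:
p₀ = h/λ = 6.6261e-34/8.3000e-11 = 7.9832e-24 kg·m/s

After scattering:
λ' = λ + Δλ = 83.0 + 4.4612 = 87.4612 pm
p' = h/λ' = 6.6261e-34/8.7461e-11 = 7.5760e-24 kg·m/s

Momentum is a vector; the scattered photon's direction makes angle θ = 147° with the incident direction. The magnitude of the vector change Δp⃗ = p⃗₀ − p⃗' is found from the law of cosines:
|Δp⃗|² = p₀² + p'² − 2p₀p'cos θ
|Δp⃗|² = (7.9832e-24)² + (7.5760e-24)² − 2·7.9832e-24·7.5760e-24·cos(147°)
|Δp⃗| = 1.4919e-23 kg·m/s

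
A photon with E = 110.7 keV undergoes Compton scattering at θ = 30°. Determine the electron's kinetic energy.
3.1223 keV

By energy conservation: K_e = E_initial - E_final

First find the scattered photon energy:
Initial wavelength: λ = hc/E = 11.2000 pm
Compton shift: Δλ = λ_C(1 - cos(30°)) = 0.3251 pm
Final wavelength: λ' = 11.2000 + 0.3251 = 11.5251 pm
Final photon energy: E' = hc/λ' = 107.5777 keV

Electron kinetic energy:
K_e = E - E' = 110.7000 - 107.5777 = 3.1223 keV

(Intermediate values are shown rounded; full precision is carried through to the final answer.)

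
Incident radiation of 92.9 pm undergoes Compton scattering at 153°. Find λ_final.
97.4882 pm

Using the Compton scattering formula:
λ' = λ + Δλ = λ + λ_C(1 - cos θ)

Given:
- Initial wavelength λ = 92.9 pm
- Scattering angle θ = 153°
- Compton wavelength λ_C ≈ 2.4263 pm

Calculate the shift:
Δλ = 2.4263 × (1 - cos(153°))
Δλ = 2.4263 × 1.8910
Δλ = 4.5882 pm

Final wavelength:
λ' = 92.9 + 4.5882 = 97.4882 pm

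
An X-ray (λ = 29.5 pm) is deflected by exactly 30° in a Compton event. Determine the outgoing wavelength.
29.8251 pm

Using the Compton formula: λ' = λ + λ_C(1 − cos θ)

For θ = 30°, cos θ = √3/2 (exact) ≈ 0.8660, so:
1 − cos 30° = 1 − (√3/2) ≈ 0.1340

Δλ = λ_C × 0.1340 = 2.4263 × 0.1340 = 0.3251 pm

λ' = 29.5 + 0.3251 = 29.8251 pm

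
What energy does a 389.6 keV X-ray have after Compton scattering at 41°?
328.2179 keV

First convert energy to wavelength:
λ = hc/E, with hc ≈ 1239.842 keV·pm (i.e. 1239.842 eV·nm)

For E = 389.6 keV = 389600 eV:
λ = 1239.842 keV·pm / 389.6 keV
λ = 3.1823 pm

Calculate the Compton shift:
Δλ = λ_C(1 - cos(41°)) = 2.4263 × 0.2453
Δλ = 0.5952 pm

Final wavelength:
λ' = 3.1823 + 0.5952 = 3.7775 pm

Final energy:
E' = hc/λ' = 1239.842 / 3.7775 = 328.2179 keV

(Intermediate values are shown rounded; full precision is carried through to the final answer.)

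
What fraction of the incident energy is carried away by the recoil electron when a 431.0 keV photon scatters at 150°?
0.6115 (or 61.15%)

Calculate initial and final photon energies:

Initial: E₀ = 431.0 keV → λ₀ = 2.8767 pm
Compton shift: Δλ = 4.5276 pm
Final wavelength: λ' = 7.4042 pm
Final energy: E' = 167.4507 keV

Fractional energy loss:
(E₀ - E')/E₀ = (431.0000 - 167.4507)/431.0000
= 263.5493/431.0000
= 0.6115
= 61.15%

(Intermediate values are shown rounded; full precision is carried through to the final answer.)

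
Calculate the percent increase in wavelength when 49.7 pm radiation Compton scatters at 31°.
0.6973%

Calculate the Compton shift:
Δλ = λ_C(1 - cos(31°))
Δλ = 2.4263 × (1 - cos(31°))
Δλ = 2.4263 × 0.1428
Δλ = 0.3466 pm

Percentage change:
(Δλ/λ₀) × 100 = (0.3466/49.7) × 100
= 0.6973%

(Intermediate values are shown rounded; full precision is carried through to the final answer.)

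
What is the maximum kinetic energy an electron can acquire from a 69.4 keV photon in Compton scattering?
14.8242 keV

Maximum energy transfer occurs at θ = 180° (backscattering).

Initial photon: E₀ = 69.4 keV → λ₀ = 17.8652 pm

Maximum Compton shift (at 180°):
Δλ_max = 2λ_C = 2 × 2.4263 = 4.8526 pm

Final wavelength:
λ' = 17.8652 + 4.8526 = 22.7178 pm

Minimum photon energy (maximum energy to electron):
E'_min = hc/λ' = 54.5758 keV

Maximum electron kinetic energy:
K_max = E₀ - E'_min = 69.4000 - 54.5758 = 14.8242 keV

(Intermediate values are shown rounded; full precision is carried through to the final answer.)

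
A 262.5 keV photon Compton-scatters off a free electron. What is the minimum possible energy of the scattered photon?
129.4762 keV (at θ = 180°)

The scattered photon has minimum energy when its wavelength is maximum, i.e., when the Compton shift Δλ = λ_C(1 − cos θ) is maximum. This occurs at θ = 180° (backscattering), giving Δλ_max = 2λ_C = 4.8526 pm.

Initial wavelength: λ₀ = hc/E₀ = 4.7232 pm
Maximum final wavelength: λ'_max = λ₀ + 2λ_C = 4.7232 + 4.8526 = 9.5758 pm
Minimum final energy: E'_min = hc/λ'_max = 129.4762 keV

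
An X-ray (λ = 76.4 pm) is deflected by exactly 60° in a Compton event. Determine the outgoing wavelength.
77.6132 pm

Using the Compton formula: λ' = λ + λ_C(1 − cos θ)

For θ = 60°, cos θ = 1/2 (exact) = 0.5000, so:
1 − cos 60° = 1 − (1/2) = 0.5000

Δλ = λ_C × 0.5000 = 2.4263 × 0.5000 = 1.2132 pm

λ' = 76.4 + 1.2132 = 77.6132 pm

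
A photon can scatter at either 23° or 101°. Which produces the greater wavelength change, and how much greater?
101° produces the larger shift by a factor of 14.980

Calculate both shifts using Δλ = λ_C(1 - cos θ):

For θ₁ = 23°:
Δλ₁ = 2.4263 × (1 - cos(23°))
Δλ₁ = 2.4263 × 0.0795
Δλ₁ = 0.1929 pm

For θ₂ = 101°:
Δλ₂ = 2.4263 × (1 - cos(101°))
Δλ₂ = 2.4263 × 1.1908
Δλ₂ = 2.8893 pm

The 101° angle produces the larger shift.
Ratio: 2.8893/0.1929 = 14.980

(Intermediate values are shown rounded; full precision is carried through to the final answer.)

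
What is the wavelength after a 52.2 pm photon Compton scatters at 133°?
56.2810 pm

Using the Compton scattering formula:
λ' = λ + Δλ = λ + λ_C(1 - cos θ)

Given:
- Initial wavelength λ = 52.2 pm
- Scattering angle θ = 133°
- Compton wavelength λ_C ≈ 2.4263 pm

Calculate the shift:
Δλ = 2.4263 × (1 - cos(133°))
Δλ = 2.4263 × 1.6820
Δλ = 4.0810 pm

Final wavelength:
λ' = 52.2 + 4.0810 = 56.2810 pm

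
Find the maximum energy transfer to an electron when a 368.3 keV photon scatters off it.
217.4495 keV

Maximum energy transfer occurs at θ = 180° (backscattering).

Initial photon: E₀ = 368.3 keV → λ₀ = 3.3664 pm

Maximum Compton shift (at 180°):
Δλ_max = 2λ_C = 2 × 2.4263 = 4.8526 pm

Final wavelength:
λ' = 3.3664 + 4.8526 = 8.2190 pm

Minimum photon energy (maximum energy to electron):
E'_min = hc/λ' = 150.8505 keV

Maximum electron kinetic energy:
K_max = E₀ - E'_min = 368.3000 - 150.8505 = 217.4495 keV

(Intermediate values are shown rounded; full precision is carried through to the final answer.)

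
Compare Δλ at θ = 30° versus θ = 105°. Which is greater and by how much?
105° produces the larger shift by a factor of 9.396

Calculate both shifts using Δλ = λ_C(1 - cos θ):

For θ₁ = 30°:
Δλ₁ = 2.4263 × (1 - cos(30°))
Δλ₁ = 2.4263 × 0.1340
Δλ₁ = 0.3251 pm

For θ₂ = 105°:
Δλ₂ = 2.4263 × (1 - cos(105°))
Δλ₂ = 2.4263 × 1.2588
Δλ₂ = 3.0543 pm

The 105° angle produces the larger shift.
Ratio: 3.0543/0.3251 = 9.396

(Intermediate values are shown rounded; full precision is carried through to the final answer.)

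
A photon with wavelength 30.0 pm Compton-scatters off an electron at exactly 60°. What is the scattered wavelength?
31.2132 pm

Using the Compton formula: λ' = λ + λ_C(1 − cos θ)

For θ = 60°, cos θ = 1/2 (exact) = 0.5000, so:
1 − cos 60° = 1 − (1/2) = 0.5000

Δλ = λ_C × 0.5000 = 2.4263 × 0.5000 = 1.2132 pm

λ' = 30.0 + 1.2132 = 31.2132 pm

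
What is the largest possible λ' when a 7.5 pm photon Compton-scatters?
12.3526 pm (at θ = 180°)

The Compton shift is Δλ = λ_C(1 − cos θ).

Since cos θ ranges from −1 to 1, the factor (1 − cos θ) ranges from 0 to 2; the maximum shift occurs at θ = 180° (backscattering):
Δλ_max = 2λ_C = 2 × 2.4263 pm = 4.8526 pm

Maximum scattered wavelength:
λ'_max = λ₀ + Δλ_max = 7.5 + 4.8526 = 12.3526 pm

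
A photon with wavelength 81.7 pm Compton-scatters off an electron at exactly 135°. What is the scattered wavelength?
85.8420 pm

Using the Compton formula: λ' = λ + λ_C(1 − cos θ)

For θ = 135°, cos θ = -√2/2 (exact) ≈ -0.7071, so:
1 − cos 135° = 1 − (-√2/2) ≈ 1.7071

Δλ = λ_C × 1.7071 = 2.4263 × 1.7071 = 4.1420 pm

λ' = 81.7 + 4.1420 = 85.8420 pm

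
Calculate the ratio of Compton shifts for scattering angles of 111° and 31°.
111° produces the larger shift by a factor of 9.510

Calculate both shifts using Δλ = λ_C(1 - cos θ):

For θ₁ = 31°:
Δλ₁ = 2.4263 × (1 - cos(31°))
Δλ₁ = 2.4263 × 0.1428
Δλ₁ = 0.3466 pm

For θ₂ = 111°:
Δλ₂ = 2.4263 × (1 - cos(111°))
Δλ₂ = 2.4263 × 1.3584
Δλ₂ = 3.2958 pm

The 111° angle produces the larger shift.
Ratio: 3.2958/0.3466 = 9.510

(Intermediate values are shown rounded; full precision is carried through to the final answer.)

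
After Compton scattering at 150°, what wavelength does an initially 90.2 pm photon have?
94.7276 pm

Using the Compton formula: λ' = λ + λ_C(1 − cos θ)

For θ = 150°, cos θ = -√3/2 (exact) ≈ -0.8660, so:
1 − cos 150° = 1 − (-√3/2) ≈ 1.8660

Δλ = λ_C × 1.8660 = 2.4263 × 1.8660 = 4.5276 pm

λ' = 90.2 + 4.5276 = 94.7276 pm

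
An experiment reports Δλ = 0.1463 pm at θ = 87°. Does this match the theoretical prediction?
No, inconsistent

Calculate the expected shift for θ = 87°:

Δλ_expected = λ_C(1 - cos(87°))
Δλ_expected = 2.4263 × (1 - cos(87°))
Δλ_expected = 2.4263 × 0.9477
Δλ_expected = 2.2993 pm

Given shift: 0.1463 pm
Expected shift: 2.2993 pm
Difference: 2.1530 pm

The values do not match. The given shift corresponds to θ ≈ 20.0°, not 87°.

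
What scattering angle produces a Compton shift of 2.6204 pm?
94.59°

From the Compton formula Δλ = λ_C(1 - cos θ), we can solve for θ:

cos θ = 1 - Δλ/λ_C

Given:
- Δλ = 2.6204 pm
- λ_C = h/(m_e·c) ≈ 2.42631024 pm

cos θ = 1 - 2.6204/2.42631024
cos θ = 1 - 1.079994
cos θ = -0.079994

θ = arccos(-0.079994)
θ = 94.59°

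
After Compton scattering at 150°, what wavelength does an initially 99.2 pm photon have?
103.7276 pm

Using the Compton formula: λ' = λ + λ_C(1 − cos θ)

For θ = 150°, cos θ = -√3/2 (exact) ≈ -0.8660, so:
1 − cos 150° = 1 − (-√3/2) ≈ 1.8660

Δλ = λ_C × 1.8660 = 2.4263 × 1.8660 = 4.5276 pm

λ' = 99.2 + 4.5276 = 103.7276 pm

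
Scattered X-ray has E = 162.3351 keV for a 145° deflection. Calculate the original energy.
384.5998 keV

Convert final energy to wavelength (hc ≈ 1239.842 keV·pm):
λ' = hc/E' = 1239.842 / 162.3351 = 7.6375 pm

Calculate the Compton shift:
Δλ = λ_C(1 - cos(145°))
Δλ = 2.4263 × (1 - cos(145°))
Δλ = 4.4138 pm

Initial wavelength:
λ = λ' - Δλ = 7.6375 - 4.4138 = 3.2237 pm

Initial energy:
E = hc/λ = 1239.842 / 3.2237 = 384.5998 keV

(Intermediate values are shown rounded; full precision is carried through to the final answer.)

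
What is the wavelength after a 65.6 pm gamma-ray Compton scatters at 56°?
66.6695 pm

Using the Compton scattering formula:
λ' = λ + Δλ = λ + λ_C(1 - cos θ)

Given:
- Initial wavelength λ = 65.6 pm
- Scattering angle θ = 56°
- Compton wavelength λ_C ≈ 2.4263 pm

Calculate the shift:
Δλ = 2.4263 × (1 - cos(56°))
Δλ = 2.4263 × 0.4408
Δλ = 1.0695 pm

Final wavelength:
λ' = 65.6 + 1.0695 = 66.6695 pm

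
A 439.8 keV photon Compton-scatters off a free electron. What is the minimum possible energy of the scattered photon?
161.6119 keV (at θ = 180°)

The scattered photon has minimum energy when its wavelength is maximum, i.e., when the Compton shift Δλ = λ_C(1 − cos θ) is maximum. This occurs at θ = 180° (backscattering), giving Δλ_max = 2λ_C = 4.8526 pm.

Initial wavelength: λ₀ = hc/E₀ = 2.8191 pm
Maximum final wavelength: λ'_max = λ₀ + 2λ_C = 2.8191 + 4.8526 = 7.6717 pm
Minimum final energy: E'_min = hc/λ'_max = 161.6119 keV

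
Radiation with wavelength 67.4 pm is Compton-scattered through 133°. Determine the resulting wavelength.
71.4810 pm

Using the Compton scattering formula:
λ' = λ + Δλ = λ + λ_C(1 - cos θ)

Given:
- Initial wavelength λ = 67.4 pm
- Scattering angle θ = 133°
- Compton wavelength λ_C ≈ 2.4263 pm

Calculate the shift:
Δλ = 2.4263 × (1 - cos(133°))
Δλ = 2.4263 × 1.6820
Δλ = 4.0810 pm

Final wavelength:
λ' = 67.4 + 4.0810 = 71.4810 pm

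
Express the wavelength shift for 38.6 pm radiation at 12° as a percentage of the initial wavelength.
0.1374%

Calculate the Compton shift:
Δλ = λ_C(1 - cos(12°))
Δλ = 2.4263 × (1 - cos(12°))
Δλ = 2.4263 × 0.0219
Δλ = 0.0530 pm

Percentage change:
(Δλ/λ₀) × 100 = (0.0530/38.6) × 100
= 0.1374%

(Intermediate values are shown rounded; full precision is carried through to the final answer.)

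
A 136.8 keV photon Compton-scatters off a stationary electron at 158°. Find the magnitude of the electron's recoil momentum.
1.1920e-22 kg·m/s

The electron is initially at rest, so by conservation of momentum:
p⃗_e = p⃗₀ − p⃗'  (incident photon momentum minus scattered photon momentum)

Photon momentum magnitudes (p = h/λ = E/c):
λ₀ = hc/E₀ = 9.0632 pm → p₀ = h/λ₀ = 7.3110e-23 kg·m/s
Δλ = λ_C(1 − cos 158°) = 4.6759 pm
λ' = 13.7391 pm → p' = h/λ' = 4.8228e-23 kg·m/s

The scattered photon makes angle θ = 158° with the incident direction, so by the law of cosines:
|p⃗_e|² = p₀² + p'² − 2p₀p'cos θ
|p⃗_e|² = (7.3110e-23)² + (4.8228e-23)² − 2·7.3110e-23·4.8228e-23·cos(158°)
|p⃗_e| = 1.1920e-22 kg·m/s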